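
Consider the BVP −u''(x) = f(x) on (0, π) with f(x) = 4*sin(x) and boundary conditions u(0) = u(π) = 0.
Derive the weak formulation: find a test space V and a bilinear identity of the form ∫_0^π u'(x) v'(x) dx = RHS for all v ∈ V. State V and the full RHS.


V = H^1_0(0, π) (so v(0) = v(π) = 0); weak form: ∫_0^π u'v' dx = ∫_0^π (4*sin(x)) v dx for all v ∈ V.

Multiply both sides by a test function v and integrate from 0 to π:
  ∫_0^π −u''(x) v(x) dx = ∫_0^π f(x) v(x) dx.
Integrate the LHS by parts once:
  ∫_0^π −u'' v dx = −[u'(x) v(x)]_0^π + ∫_0^π u'(x) v'(x) dx.
Thus ∫_0^π u'(x) v'(x) dx = ∫_0^π f(x) v(x) dx + [u'(x) v(x)]_0^π.
Choose V so that boundary terms are either known or forced to vanish.
u is Dirichlet: u(0) = u(π) = 0. Let V = H^1_0(0, π); then v(0) = v(π) = 0, and [u' v]_0^π = 0.
Weak formulation: find u (satisfying any essential BC) such that ∫_0^π u'(x) v'(x) dx = ∫_0^π f v dx for all v ∈ V.
Substituting f(x) = 4*sin(x), the right-hand side is ∫_0^π (4*sin(x)) v dx.


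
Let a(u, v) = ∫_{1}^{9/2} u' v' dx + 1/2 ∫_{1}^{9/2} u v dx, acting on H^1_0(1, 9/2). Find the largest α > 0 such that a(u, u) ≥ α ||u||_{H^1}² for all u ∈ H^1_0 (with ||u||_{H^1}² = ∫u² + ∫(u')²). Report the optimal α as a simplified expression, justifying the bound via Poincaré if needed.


α = (49 + 8*π^2)/(2*(4*π^2 + 49))

Coercivity of a(·,·) on H^1_0(1, 9/2) means a(u, u) ≥ α ||u||_{H^1}² for every u ∈ H^1_0.
The interval has length L = 7/2, and Poincaré/coercivity depend only on L. Here a(u, u) = ∫(u')² + (1/2)·∫u².
Here 0 < c = 1/2 < 1. The condition a(u,u) ≥ α||u||_{H^1}² reads (1−α)∫(u')² ≥ (α−c)∫u². Any admissible α is ≤ 1 (rapidly oscillating u have ∫u²/∫(u')² → 0), and α = 1 would force 0 ≥ (1−c)∫u², impossible since c < 1; so 1−α > 0. By the sharp Poincaré inequality on H^1_0 of an interval of length L, ∫(u')² ≥ (π/L)²∫u² with equality for the first sine mode sin(π(x−x₀)/L) (x₀ the left endpoint), so the inequality holds for all u iff (1−α)(π/L)² ≥ α − c, i.e. α ≤ ((π/L)² + c)/((π/L)² + 1) = (1 + c(L/π)²)/(1 + (L/π)²). With (π/L)² = 4*π^2/49 and c = 1/2, the largest admissible constant is α = ((π/L)² + c)/((π/L)² + 1).
Simplifying, α = (49 + 8*π^2)/(2*(4*π^2 + 49)).


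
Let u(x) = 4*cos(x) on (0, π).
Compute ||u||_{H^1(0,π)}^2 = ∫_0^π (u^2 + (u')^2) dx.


||u||_{H^1(0,π)}^2 = 16*π

u'(x) = -4*sin(x).
Expand u² and (u')² and integrate term by term on (0, π), using: for integers n ≥ 1, ∫_0^π sin²(nx) dx = ∫_0^π cos²(nx) dx = π/2; for n ≠ n', ∫_0^π sin(nx)sin(n'x) dx = ∫_0^π cos(nx)cos(n'x) dx = 0; and by product-to-sum, ∫_0^π sin(nx)cos(n'x) dx = ½∫_0^π [sin((n+n')x) + sin((n−n')x)] dx, which is 0 when n+n' is even and 2n/(n²−n'²) when n+n' is odd (it need not vanish on (0, π)).
  u² squared terms: (4)²·∫cos(x)² dx = 16·π/2 = 8*π.
  So ∫_0^π u² dx = 8*π.
  (u')² squared terms: (-4)²·∫sin(x)² dx = 16·π/2 = 8*π.
  So ∫_0^π (u')² dx = 8*π.
||u||_{H^1}^2 = (8*π) + (8*π) = 16*π.


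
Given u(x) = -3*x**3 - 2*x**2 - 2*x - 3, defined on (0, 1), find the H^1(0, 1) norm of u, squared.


||u||_{H^1}^2 = 20339/210

The H^1 norm (squared) on an interval (0, L) is
  ||u||_{H^1}^2 = ∫_0^L u(x)^2 dx + ∫_0^L u'(x)^2 dx.
Compute u'(x) = -9*x**2 - 4*x - 2.
Then u(x)^2 = 9*x**6 + 12*x**5 + 16*x**4 + 26*x**3 + 16*x**2 + 12*x + 9 and u'(x)^2 = 81*x**4 + 72*x**3 + 52*x**2 + 16*x + 4.
Integrate each monomial from 0 to 1 using ∫_0^1 c·x^n dx = c·1^(n+1)/(n+1):
  ∫_0^1 u(x)^2 dx = ∫_0^1 (9*x^6 + 12*x^5 + 16*x^4 + 26*x^3 + 16*x^2 + 12*x + 9) dx. Term by term:
    ∫_0^1 9*x^6 dx = 9/7;  ∫_0^1 12*x^5 dx = 2;  ∫_0^1 16*x^4 dx = 16/5;
    ∫_0^1 26*x^3 dx = 13/2;  ∫_0^1 16*x^2 dx = 16/3;  ∫_0^1 12*x dx = 6;
    ∫_0^1 9 dx = 9.
  Sum: 9/7 + 2 + 16/5 + 13/2 + 16/3 + 6 + 9 = 6997/210.
  ∫_0^1 u'(x)^2 dx = ∫_0^1 (81*x^4 + 72*x^3 + 52*x^2 + 16*x + 4) dx. Term by term:
    ∫_0^1 81*x^4 dx = 81/5;  ∫_0^1 72*x^3 dx = 18;  ∫_0^1 52*x^2 dx = 52/3;
    ∫_0^1 16*x dx = 8;  ∫_0^1 4 dx = 4.
  Sum: 81/5 + 18 + 52/3 + 8 + 4 = 953/15.
Adding: ||u||_{H^1}^2 = 6997/210 + 953/15 = 20339/210.


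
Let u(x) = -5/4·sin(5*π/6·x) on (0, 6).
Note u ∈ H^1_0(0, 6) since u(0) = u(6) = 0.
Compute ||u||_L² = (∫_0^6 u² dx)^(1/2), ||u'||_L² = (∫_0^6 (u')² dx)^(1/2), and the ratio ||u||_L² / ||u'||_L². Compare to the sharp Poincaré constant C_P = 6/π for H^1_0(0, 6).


||u||_L² / ||u'||_L² = 6/(5*π) < C_P = 6/π.

u(x) = -5/4·sin(5*π/6·x), so u'(x) = -25*π*cos(5*π*x/6)/24.
Writing u(x) = A·sin(kπx/L) with A = -5/4 and k = 5, use ∫_0^L sin²(kπx/L) dx = L/2 and ∫_0^L cos²(kπx/L) dx = L/2.
u² = 25/16·sin²(5*π/6·x) and (u')² = 625*π^2/576·cos²(5*π/6·x), and each of sin², cos² integrates to L/2 = 3 over (0, 6).
∫_0^6 u² dx = 75/16, so ||u||_L² = 5*sqrt(3)/4.
∫_0^6 (u')² dx = 625*π^2/192, so ||u'||_L² = 25*sqrt(3)*π/24.
Ratio ||u||_L² / ||u'||_L² = 6/(5*π).
Sharp Poincaré constant on H^1_0(0, 6) is C_P = L/π = 6/π, achieved by sin(π/6·x).
This is the k = 5 harmonic; the ratio L/(kπ) is strictly less than C_P = L/π, consistent with the sharp inequality ||u||_L² ≤ C_P ||u'||_L².


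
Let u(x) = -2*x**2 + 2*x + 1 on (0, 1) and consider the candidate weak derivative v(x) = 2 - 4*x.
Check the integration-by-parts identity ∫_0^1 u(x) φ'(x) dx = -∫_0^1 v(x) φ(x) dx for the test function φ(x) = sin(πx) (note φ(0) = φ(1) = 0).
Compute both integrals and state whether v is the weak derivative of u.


LHS = 0, RHS = 0. Yes, v = u' weakly.

u(x) = -2*x**2 + 2*x + 1, classical derivative u'(x) = 2 - 4*x.
φ(x) = sin(πx), so φ'(x) = π*cos(π*x).
Note φ(0) = φ(1) = 0, so the boundary term u·φ vanishes.
LHS = ∫_0^1 u(x) φ'(x) dx = ∫_0^1 (-2*π*x^2*cos(π*x) + 2*π*x*cos(π*x) + π*cos(π*x)) dx. Term by term:
  ∫_0^1 π*cos(π*x) dx = 0;  ∫_0^1 -2*π*x^2*cos(π*x) dx = 4/π;  ∫_0^1 2*π*x*cos(π*x) dx = -4/π.
Sum: 0 + 4/π − 4/π = 0.
So LHS = 0.
∫_0^1 v(x) φ(x) dx = ∫_0^1 (-4*x*sin(π*x) + 2*sin(π*x)) dx. Term by term:
  ∫_0^1 2*sin(π*x) dx = 4/π;  ∫_0^1 -4*x*sin(π*x) dx = -4/π.
Sum: 4/π − 4/π = 0.
So RHS = -∫_0^1 v(x) φ(x) dx = 0.
LHS = RHS, so the identity holds for this test φ.
Moreover u is smooth here and v(x) = u'(x) = 2 - 4*x pointwise, so the identity holds for every test function. Hence v is the weak derivative of u.


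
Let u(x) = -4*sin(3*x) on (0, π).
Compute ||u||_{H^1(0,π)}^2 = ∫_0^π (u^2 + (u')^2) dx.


||u||_{H^1(0,π)}^2 = 80*π

u'(x) = -12*cos(3*x).
Expand u² and (u')² and integrate term by term on (0, π), using: for integers n ≥ 1, ∫_0^π sin²(nx) dx = ∫_0^π cos²(nx) dx = π/2; for n ≠ n', ∫_0^π sin(nx)sin(n'x) dx = ∫_0^π cos(nx)cos(n'x) dx = 0; and by product-to-sum, ∫_0^π sin(nx)cos(n'x) dx = ½∫_0^π [sin((n+n')x) + sin((n−n')x)] dx, which is 0 when n+n' is even and 2n/(n²−n'²) when n+n' is odd (it need not vanish on (0, π)).
  u² squared terms: (-4)²·∫sin(3x)² dx = 16·π/2 = 8*π.
  So ∫_0^π u² dx = 8*π.
  (u')² squared terms: (-12)²·∫cos(3x)² dx = 144·π/2 = 72*π.
  So ∫_0^π (u')² dx = 72*π.
||u||_{H^1}^2 = (8*π) + (72*π) = 80*π.


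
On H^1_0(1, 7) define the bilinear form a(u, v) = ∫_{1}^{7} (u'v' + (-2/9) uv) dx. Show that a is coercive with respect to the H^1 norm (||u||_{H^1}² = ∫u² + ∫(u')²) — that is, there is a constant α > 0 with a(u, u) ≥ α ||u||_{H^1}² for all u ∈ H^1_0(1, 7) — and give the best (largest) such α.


α = (-8 + π^2)/(π^2 + 36)

Coercivity of a(·,·) on H^1_0(1, 7) means a(u, u) ≥ α ||u||_{H^1}² for every u ∈ H^1_0.
The interval has length L = 6, and Poincaré/coercivity depend only on L. Here a(u, u) = ∫(u')² + (-2/9)·∫u².
Here c = -2/9 < 0 with |c| < (π/L)² = π^2/36, so coercivity still holds. The condition a(u,u) ≥ α||u||_{H^1}² reads (1−α)∫(u')² ≥ (α−c)∫u². Any admissible α is ≤ 1 (rapidly oscillating u have ∫u²/∫(u')² → 0), and α = 1 would force 0 ≥ (1−c)∫u², impossible since c < 1; so 1−α > 0. By the sharp Poincaré inequality on H^1_0 of an interval of length L, ∫(u')² ≥ (π/L)²∫u² with equality for the first sine mode sin(π(x−x₀)/L) (x₀ the left endpoint), so the inequality holds for all u iff (1−α)(π/L)² ≥ α − c, i.e. α ≤ ((π/L)² + c)/((π/L)² + 1) = (1 + c(L/π)²)/(1 + (L/π)²). (Direct route, valid since c ≤ 0: Poincaré gives c∫u² ≥ c(L/π)²∫(u')², so a(u,u) ≥ (1 + c(L/π)²)∫(u')², while ||u||_{H^1}² ≤ (1 + (L/π)²)∫(u')²; dividing yields the same α.) With (π/L)² = π^2/36 and c = -2/9, the largest admissible constant is α = ((π/L)² + c)/((π/L)² + 1).
Simplifying, α = (-8 + π^2)/(π^2 + 36).


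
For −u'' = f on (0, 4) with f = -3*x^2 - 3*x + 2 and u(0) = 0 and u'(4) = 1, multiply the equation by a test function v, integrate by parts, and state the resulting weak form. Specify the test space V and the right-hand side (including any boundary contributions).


V = {v ∈ H^1(0, 4) : v(0) = 0} (test functions vanish at x = 0 where u is specified); weak form: ∫_0^4 u'v' dx = ∫_0^4 (-3*x^2 - 3*x + 2) v dx + v(4) for all v ∈ V.

Multiply both sides by a test function v and integrate from 0 to 4:
  ∫_0^4 −u''(x) v(x) dx = ∫_0^4 f(x) v(x) dx.
Integrate the LHS by parts once:
  ∫_0^4 −u'' v dx = −[u'(x) v(x)]_0^4 + ∫_0^4 u'(x) v'(x) dx.
Thus ∫_0^4 u'(x) v'(x) dx = ∫_0^4 f(x) v(x) dx + [u'(x) v(x)]_0^4.
Choose V so that boundary terms are either known or forced to vanish.
Mixed BC: u(0) = 0 (Dirichlet) and u'(4) = 1 (Neumann). Define V = {v ∈ H^1(0, 4) : v(0) = 0}. Then [u' v]_0^4 = u'(4)·v(4) − u'(0)·0 = v(4).
Weak formulation: find u (satisfying any essential BC) such that ∫_0^4 u'(x) v'(x) dx = ∫_0^4 f v dx + v(4) for all v ∈ V (Dirichlet at 0 absorbed into V; Neumann datum at x = 4 contributes the boundary term).
Substituting f(x) = -3*x^2 - 3*x + 2, the right-hand side is ∫_0^4 (-3*x^2 - 3*x + 2) v dx + v(4).


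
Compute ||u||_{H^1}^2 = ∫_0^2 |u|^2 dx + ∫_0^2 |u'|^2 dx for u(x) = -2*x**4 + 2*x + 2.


||u||_{H^1}^2 = 370432/315

The H^1 norm (squared) on an interval (0, L) is
  ||u||_{H^1}^2 = ∫_0^L u(x)^2 dx + ∫_0^L u'(x)^2 dx.
Compute u'(x) = 2 - 8*x**3.
Then u(x)^2 = 4*x**8 - 8*x**5 - 8*x**4 + 4*x**2 + 8*x + 4 and u'(x)^2 = 64*x**6 - 32*x**3 + 4.
Integrate each monomial from 0 to 2 using ∫_0^2 c·x^n dx = c·2^(n+1)/(n+1):
  ∫_0^2 u(x)^2 dx = ∫_0^2 (4*x^8 - 8*x^5 - 8*x^4 + 4*x^2 + 8*x + 4) dx. Term by term:
    ∫_0^2 4*x^8 dx = 2048/9;  ∫_0^2 -8*x^5 dx = -256/3;  ∫_0^2 -8*x^4 dx = -256/5;
    ∫_0^2 4*x^2 dx = 32/3;  ∫_0^2 8*x dx = 16;  ∫_0^2 4 dx = 8.
  Sum: 2048/9 − 256/3 − 256/5 + 32/3 + 16 + 8 = 5656/45.
  ∫_0^2 u'(x)^2 dx = ∫_0^2 (64*x^6 - 32*x^3 + 4) dx. Term by term:
    ∫_0^2 64*x^6 dx = 8192/7;  ∫_0^2 -32*x^3 dx = -128;  ∫_0^2 4 dx = 8.
  Sum: 8192/7 − 128 + 8 = 7352/7.
Adding: ||u||_{H^1}^2 = 5656/45 + 7352/7 = 370432/315.


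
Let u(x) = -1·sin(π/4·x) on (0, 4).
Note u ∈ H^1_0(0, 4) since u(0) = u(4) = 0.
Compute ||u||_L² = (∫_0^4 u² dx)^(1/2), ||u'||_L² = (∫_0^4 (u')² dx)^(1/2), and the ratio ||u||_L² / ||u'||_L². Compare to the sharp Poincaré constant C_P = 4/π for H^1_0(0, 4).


||u||_L² / ||u'||_L² = 4/π = C_P.

u(x) = -1·sin(π/4·x), so u'(x) = -π*cos(π*x/4)/4.
Writing u(x) = A·sin(kπx/L) with A = -1 and k = 1, use ∫_0^L sin²(kπx/L) dx = L/2 and ∫_0^L cos²(kπx/L) dx = L/2.
u² = 1·sin²(π/4·x) and (u')² = π^2/16·cos²(π/4·x), and each of sin², cos² integrates to L/2 = 2 over (0, 4).
∫_0^4 u² dx = 2, so ||u||_L² = sqrt(2).
∫_0^4 (u')² dx = π^2/8, so ||u'||_L² = sqrt(2)*π/4.
Ratio ||u||_L² / ||u'||_L² = 4/π.
Sharp Poincaré constant on H^1_0(0, 4) is C_P = L/π = 4/π, achieved by sin(π/4·x).
This is the k = 1 eigenfunction (up to amplitude), so the ratio equals the sharp Poincaré constant exactly.


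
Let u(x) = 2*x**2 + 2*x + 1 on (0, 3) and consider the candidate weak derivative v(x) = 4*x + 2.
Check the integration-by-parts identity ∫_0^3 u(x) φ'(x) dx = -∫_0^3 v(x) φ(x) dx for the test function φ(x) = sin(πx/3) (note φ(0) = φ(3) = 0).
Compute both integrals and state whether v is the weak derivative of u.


LHS = -48/π, RHS = -48/π. Yes, v = u' weakly.

u(x) = 2*x**2 + 2*x + 1, classical derivative u'(x) = 4*x + 2.
φ(x) = sin(πx/3), so φ'(x) = π*cos(π*x/3)/3.
Note φ(0) = φ(3) = 0, so the boundary term u·φ vanishes.
LHS = ∫_0^3 u(x) φ'(x) dx = ∫_0^3 (2*π*x^2*cos(π*x/3)/3 + 2*π*x*cos(π*x/3)/3 + π*cos(π*x/3)/3) dx. Term by term:
  ∫_0^3 π*cos(π*x/3)/3 dx = 0;  ∫_0^3 2*π*x*cos(π*x/3)/3 dx = -12/π;  ∫_0^3 2*π*x^2*cos(π*x/3)/3 dx = -36/π.
Sum: 0 − 12/π − 36/π = -48/π.
So LHS = -48/π.
∫_0^3 v(x) φ(x) dx = ∫_0^3 (4*x*sin(π*x/3) + 2*sin(π*x/3)) dx. Term by term:
  ∫_0^3 2*sin(π*x/3) dx = 12/π;  ∫_0^3 4*x*sin(π*x/3) dx = 36/π.
Sum: 12/π + 36/π = 48/π.
So RHS = -∫_0^3 v(x) φ(x) dx = -48/π.
LHS = RHS, so the identity holds for this test φ.
Moreover u is smooth here and v(x) = u'(x) = 4*x + 2 pointwise, so the identity holds for every test function. Hence v is the weak derivative of u.


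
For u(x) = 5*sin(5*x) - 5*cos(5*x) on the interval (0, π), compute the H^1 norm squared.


||u||_{H^1(0,π)}^2 = 650*π

u'(x) = 25*sin(5*x) + 25*cos(5*x).
Expand u² and (u')² and integrate term by term on (0, π), using: for integers n ≥ 1, ∫_0^π sin²(nx) dx = ∫_0^π cos²(nx) dx = π/2; for n ≠ n', ∫_0^π sin(nx)sin(n'x) dx = ∫_0^π cos(nx)cos(n'x) dx = 0; and by product-to-sum, ∫_0^π sin(nx)cos(n'x) dx = ½∫_0^π [sin((n+n')x) + sin((n−n')x)] dx, which is 0 when n+n' is even and 2n/(n²−n'²) when n+n' is odd (it need not vanish on (0, π)).
  u² squared terms: (-5)²·∫cos(5x)² dx = 25·π/2 = 25*π/2;  (5)²·∫sin(5x)² dx = 25·π/2 = 25*π/2.
  u² cross terms: 2·(-5)·(5)·∫cos(5x)·sin(5x) dx = -50·(0) = 0.
  So ∫_0^π u² dx = 25*π/2 + 25*π/2 + 0 = 25*π.
  (u')² squared terms: (25)²·∫cos(5x)² dx = 625·π/2 = 625*π/2;  (25)²·∫sin(5x)² dx = 625·π/2 = 625*π/2.
  (u')² cross terms: 2·(25)·(25)·∫cos(5x)·sin(5x) dx = 1250·(0) = 0.
  So ∫_0^π (u')² dx = 625*π/2 + 625*π/2 + 0 = 625*π.
||u||_{H^1}^2 = (25*π) + (625*π) = 650*π.


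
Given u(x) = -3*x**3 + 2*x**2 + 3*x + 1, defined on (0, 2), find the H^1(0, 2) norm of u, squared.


||u||_{H^1}^2 = 22544/105

The H^1 norm (squared) on an interval (0, L) is
  ||u||_{H^1}^2 = ∫_0^L u(x)^2 dx + ∫_0^L u'(x)^2 dx.
Compute u'(x) = -9*x**2 + 4*x + 3.
Then u(x)^2 = 9*x**6 - 12*x**5 - 14*x**4 + 6*x**3 + 13*x**2 + 6*x + 1 and u'(x)^2 = 81*x**4 - 72*x**3 - 38*x**2 + 24*x + 9.
Integrate each monomial from 0 to 2 using ∫_0^2 c·x^n dx = c·2^(n+1)/(n+1):
  ∫_0^2 u(x)^2 dx = ∫_0^2 (9*x^6 - 12*x^5 - 14*x^4 + 6*x^3 + 13*x^2 + 6*x + 1) dx. Term by term:
    ∫_0^2 9*x^6 dx = 1152/7;  ∫_0^2 -12*x^5 dx = -128;  ∫_0^2 -14*x^4 dx = -448/5;
    ∫_0^2 6*x^3 dx = 24;  ∫_0^2 13*x^2 dx = 104/3;  ∫_0^2 6*x dx = 12;
    ∫_0^2 1 dx = 2.
  Sum: 1152/7 − 128 − 448/5 + 24 + 104/3 + 12 + 2 = 2062/105.
  ∫_0^2 u'(x)^2 dx = ∫_0^2 (81*x^4 - 72*x^3 - 38*x^2 + 24*x + 9) dx. Term by term:
    ∫_0^2 81*x^4 dx = 2592/5;  ∫_0^2 -72*x^3 dx = -288;  ∫_0^2 -38*x^2 dx = -304/3;
    ∫_0^2 24*x dx = 48;  ∫_0^2 9 dx = 18.
  Sum: 2592/5 − 288 − 304/3 + 48 + 18 = 2926/15.
Adding: ||u||_{H^1}^2 = 2062/105 + 2926/15 = 22544/105.


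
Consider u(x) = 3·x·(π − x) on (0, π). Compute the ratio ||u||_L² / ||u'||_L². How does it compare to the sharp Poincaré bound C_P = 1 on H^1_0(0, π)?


||u||_L² / ||u'||_L² = sqrt(10)*π/10 < C_P = 1.

u(x) = 3·x·(π − x), so u'(x) = -6*x + 3*π.
u(x) = 3·x·(π − x) vanishes at x = 0 and x = π, so u ∈ H^1_0(0, π). Differentiate via the product rule and integrate the resulting polynomials term by term.
  ∫_0^π u² dx = ∫_0^π (9*x^4 - 18*π*x^3 + 9*π^2*x^2) dx. Term by term:
    ∫_0^π 9*x^4 dx = 9*π^5/5;  ∫_0^π -18*π*x^3 dx = -9*π^5/2;  ∫_0^π 9*π^2*x^2 dx = 3*π^5.
  Sum: 9*π^5/5 − 9*π^5/2 + 3*π^5 = 3*π^5/10.
  ∫_0^π (u')² dx = ∫_0^π (36*x^2 - 36*π*x + 9*π^2) dx. Term by term:
    ∫_0^π 36*x^2 dx = 12*π^3;  ∫_0^π -36*π*x dx = -18*π^3;  ∫_0^π 9*π^2 dx = 9*π^3.
  Sum: 12*π^3 − 18*π^3 + 9*π^3 = 3*π^3.
∫_0^π u² dx = 3*π^5/10, so ||u||_L² = sqrt(30)*π^(5/2)/10.
∫_0^π (u')² dx = 3*π^3, so ||u'||_L² = sqrt(3)*π^(3/2).
Ratio ||u||_L² / ||u'||_L² = sqrt(10)*π/10.
Sharp Poincaré constant on H^1_0(0, π) is C_P = L/π = 1, achieved by sin(x).
A polynomial bump cannot attain the sharp Poincaré constant (only the first sine eigenfunction does), so the ratio is strictly less than C_P, consistent with ||u||_L² ≤ C_P ||u'||_L².


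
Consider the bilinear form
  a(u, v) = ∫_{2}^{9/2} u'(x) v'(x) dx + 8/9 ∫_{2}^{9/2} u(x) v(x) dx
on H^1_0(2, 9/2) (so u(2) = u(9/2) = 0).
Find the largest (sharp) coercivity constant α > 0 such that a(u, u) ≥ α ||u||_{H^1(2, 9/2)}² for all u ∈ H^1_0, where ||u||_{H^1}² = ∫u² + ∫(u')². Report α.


α = 4*(50 + 9*π^2)/(9*(25 + 4*π^2))

Coercivity of a(·,·) on H^1_0(2, 9/2) means a(u, u) ≥ α ||u||_{H^1}² for every u ∈ H^1_0.
The interval has length L = 5/2, and Poincaré/coercivity depend only on L. Here a(u, u) = ∫(u')² + (8/9)·∫u².
Here 0 < c = 8/9 < 1. The condition a(u,u) ≥ α||u||_{H^1}² reads (1−α)∫(u')² ≥ (α−c)∫u². Any admissible α is ≤ 1 (rapidly oscillating u have ∫u²/∫(u')² → 0), and α = 1 would force 0 ≥ (1−c)∫u², impossible since c < 1; so 1−α > 0. By the sharp Poincaré inequality on H^1_0 of an interval of length L, ∫(u')² ≥ (π/L)²∫u² with equality for the first sine mode sin(π(x−x₀)/L) (x₀ the left endpoint), so the inequality holds for all u iff (1−α)(π/L)² ≥ α − c, i.e. α ≤ ((π/L)² + c)/((π/L)² + 1) = (1 + c(L/π)²)/(1 + (L/π)²). With (π/L)² = 4*π^2/25 and c = 8/9, the largest admissible constant is α = ((π/L)² + c)/((π/L)² + 1).
Simplifying, α = 4*(50 + 9*π^2)/(9*(25 + 4*π^2)).


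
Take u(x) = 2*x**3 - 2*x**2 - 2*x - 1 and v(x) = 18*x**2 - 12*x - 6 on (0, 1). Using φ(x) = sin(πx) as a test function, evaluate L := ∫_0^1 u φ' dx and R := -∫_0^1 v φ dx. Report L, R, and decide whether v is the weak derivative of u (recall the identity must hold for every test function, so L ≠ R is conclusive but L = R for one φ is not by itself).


LHS = 2/π + 24/π^3, RHS = 6/π + 72/π^3. No, v is not the weak derivative of u.

u(x) = 2*x**3 - 2*x**2 - 2*x - 1, classical derivative u'(x) = 6*x**2 - 4*x - 2.
φ(x) = sin(πx), so φ'(x) = π*cos(π*x).
Note φ(0) = φ(1) = 0, so the boundary term u·φ vanishes.
LHS = ∫_0^1 u(x) φ'(x) dx = ∫_0^1 (2*π*x^3*cos(π*x) - 2*π*x^2*cos(π*x) - 2*π*x*cos(π*x) - π*cos(π*x)) dx. Term by term:
  ∫_0^1 -π*cos(π*x) dx = 0;  ∫_0^1 -2*π*x*cos(π*x) dx = 4/π;  ∫_0^1 -2*π*x^2*cos(π*x) dx = 4/π;
  ∫_0^1 2*π*x^3*cos(π*x) dx = -6/π + 24/π^3.
Sum: 0 + 4/π + 4/π + -6/π + 24/π^3 = 2/π + 24/π^3.
So LHS = 2/π + 24/π^3.
∫_0^1 v(x) φ(x) dx = ∫_0^1 (18*x^2*sin(π*x) - 12*x*sin(π*x) - 6*sin(π*x)) dx. Term by term:
  ∫_0^1 -6*sin(π*x) dx = -12/π;  ∫_0^1 -12*x*sin(π*x) dx = -12/π;  ∫_0^1 18*x^2*sin(π*x) dx = -72/π^3 + 18/π.
Sum: -12/π − 12/π + -72/π^3 + 18/π = -72/π^3 - 6/π.
So RHS = -∫_0^1 v(x) φ(x) dx = 6/π + 72/π^3.
LHS − RHS = -48/π^3 - 4/π ≠ 0, so the identity fails.
(For a valid weak derivative the identity must hold for EVERY test function, in particular this one. The failure shows v is NOT the weak derivative of u.)
Correct weak derivative would be u'(x) = 6*x**2 - 4*x - 2.


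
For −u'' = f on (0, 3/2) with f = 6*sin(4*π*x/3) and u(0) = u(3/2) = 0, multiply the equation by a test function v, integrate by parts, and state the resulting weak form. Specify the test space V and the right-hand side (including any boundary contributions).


V = H^1_0(0, 3/2) (so v(0) = v(3/2) = 0); weak form: ∫_0^3/2 u'v' dx = ∫_0^3/2 (6*sin(4*π*x/3)) v dx for all v ∈ V.

Multiply both sides by a test function v and integrate from 0 to 3/2:
  ∫_0^3/2 −u''(x) v(x) dx = ∫_0^3/2 f(x) v(x) dx.
Integrate the LHS by parts once:
  ∫_0^3/2 −u'' v dx = −[u'(x) v(x)]_0^3/2 + ∫_0^3/2 u'(x) v'(x) dx.
Thus ∫_0^3/2 u'(x) v'(x) dx = ∫_0^3/2 f(x) v(x) dx + [u'(x) v(x)]_0^3/2.
Choose V so that boundary terms are either known or forced to vanish.
u is Dirichlet: u(0) = u(3/2) = 0. Let V = H^1_0(0, 3/2); then v(0) = v(3/2) = 0, and [u' v]_0^3/2 = 0.
Weak formulation: find u (satisfying any essential BC) such that ∫_0^3/2 u'(x) v'(x) dx = ∫_0^3/2 f v dx for all v ∈ V.
Substituting f(x) = 6*sin(4*π*x/3), the right-hand side is ∫_0^3/2 (6*sin(4*π*x/3)) v dx.


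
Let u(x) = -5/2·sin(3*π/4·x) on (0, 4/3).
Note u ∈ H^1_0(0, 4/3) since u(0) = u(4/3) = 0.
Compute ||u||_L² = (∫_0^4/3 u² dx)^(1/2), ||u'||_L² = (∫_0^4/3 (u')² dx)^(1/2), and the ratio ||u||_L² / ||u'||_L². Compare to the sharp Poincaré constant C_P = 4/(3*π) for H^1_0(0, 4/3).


||u||_L² / ||u'||_L² = 4/(3*π) = C_P.

u(x) = -5/2·sin(3*π/4·x), so u'(x) = -15*π*cos(3*π*x/4)/8.
Writing u(x) = A·sin(kπx/L) with A = -5/2 and k = 1, use ∫_0^L sin²(kπx/L) dx = L/2 and ∫_0^L cos²(kπx/L) dx = L/2.
u² = 25/4·sin²(3*π/4·x) and (u')² = 225*π^2/64·cos²(3*π/4·x), and each of sin², cos² integrates to L/2 = 2/3 over (0, 4/3).
∫_0^4/3 u² dx = 25/6, so ||u||_L² = 5*sqrt(6)/6.
∫_0^4/3 (u')² dx = 75*π^2/32, so ||u'||_L² = 5*sqrt(6)*π/8.
Ratio ||u||_L² / ||u'||_L² = 4/(3*π).
Sharp Poincaré constant on H^1_0(0, 4/3) is C_P = L/π = 4/(3*π), achieved by sin(3*π/4·x).
This is the k = 1 eigenfunction (up to amplitude), so the ratio equals the sharp Poincaré constant exactly.


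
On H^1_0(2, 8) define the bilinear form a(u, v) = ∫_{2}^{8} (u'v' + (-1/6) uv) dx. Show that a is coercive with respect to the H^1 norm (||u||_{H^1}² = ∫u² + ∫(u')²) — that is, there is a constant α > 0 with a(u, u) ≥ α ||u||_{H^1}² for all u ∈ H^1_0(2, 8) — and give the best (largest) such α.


α = (-6 + π^2)/(π^2 + 36)

Coercivity of a(·,·) on H^1_0(2, 8) means a(u, u) ≥ α ||u||_{H^1}² for every u ∈ H^1_0.
The interval has length L = 6, and Poincaré/coercivity depend only on L. Here a(u, u) = ∫(u')² + (-1/6)·∫u².
Here c = -1/6 < 0 with |c| < (π/L)² = π^2/36, so coercivity still holds. The condition a(u,u) ≥ α||u||_{H^1}² reads (1−α)∫(u')² ≥ (α−c)∫u². Any admissible α is ≤ 1 (rapidly oscillating u have ∫u²/∫(u')² → 0), and α = 1 would force 0 ≥ (1−c)∫u², impossible since c < 1; so 1−α > 0. By the sharp Poincaré inequality on H^1_0 of an interval of length L, ∫(u')² ≥ (π/L)²∫u² with equality for the first sine mode sin(π(x−x₀)/L) (x₀ the left endpoint), so the inequality holds for all u iff (1−α)(π/L)² ≥ α − c, i.e. α ≤ ((π/L)² + c)/((π/L)² + 1) = (1 + c(L/π)²)/(1 + (L/π)²). (Direct route, valid since c ≤ 0: Poincaré gives c∫u² ≥ c(L/π)²∫(u')², so a(u,u) ≥ (1 + c(L/π)²)∫(u')², while ||u||_{H^1}² ≤ (1 + (L/π)²)∫(u')²; dividing yields the same α.) With (π/L)² = π^2/36 and c = -1/6, the largest admissible constant is α = ((π/L)² + c)/((π/L)² + 1).
Simplifying, α = (-6 + π^2)/(π^2 + 36).


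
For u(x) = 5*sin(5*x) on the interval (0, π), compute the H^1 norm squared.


||u||_{H^1(0,π)}^2 = 325*π

u'(x) = 25*cos(5*x).
Expand u² and (u')² and integrate term by term on (0, π), using: for integers n ≥ 1, ∫_0^π sin²(nx) dx = ∫_0^π cos²(nx) dx = π/2; for n ≠ n', ∫_0^π sin(nx)sin(n'x) dx = ∫_0^π cos(nx)cos(n'x) dx = 0; and by product-to-sum, ∫_0^π sin(nx)cos(n'x) dx = ½∫_0^π [sin((n+n')x) + sin((n−n')x)] dx, which is 0 when n+n' is even and 2n/(n²−n'²) when n+n' is odd (it need not vanish on (0, π)).
  u² squared terms: (5)²·∫sin(5x)² dx = 25·π/2 = 25*π/2.
  So ∫_0^π u² dx = 25*π/2.
  (u')² squared terms: (25)²·∫cos(5x)² dx = 625·π/2 = 625*π/2.
  So ∫_0^π (u')² dx = 625*π/2.
||u||_{H^1}^2 = (25*π/2) + (625*π/2) = 325*π.


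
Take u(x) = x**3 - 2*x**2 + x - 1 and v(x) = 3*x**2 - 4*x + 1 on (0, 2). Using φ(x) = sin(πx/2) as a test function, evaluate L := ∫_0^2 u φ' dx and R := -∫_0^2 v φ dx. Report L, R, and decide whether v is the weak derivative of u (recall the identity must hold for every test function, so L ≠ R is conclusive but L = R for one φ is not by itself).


LHS = -12/π + 96/π^3, RHS = -12/π + 96/π^3. Yes, v = u' weakly.

u(x) = x**3 - 2*x**2 + x - 1, classical derivative u'(x) = 3*x**2 - 4*x + 1.
φ(x) = sin(πx/2), so φ'(x) = π*cos(π*x/2)/2.
Note φ(0) = φ(2) = 0, so the boundary term u·φ vanishes.
LHS = ∫_0^2 u(x) φ'(x) dx = ∫_0^2 (π*x^3*cos(π*x/2)/2 - π*x^2*cos(π*x/2) + π*x*cos(π*x/2)/2 - π*cos(π*x/2)/2) dx. Term by term:
  ∫_0^2 -π*cos(π*x/2)/2 dx = 0;  ∫_0^2 π*x*cos(π*x/2)/2 dx = -4/π;  ∫_0^2 π*x^3*cos(π*x/2)/2 dx = -24/π + 96/π^3;
  ∫_0^2 -π*x^2*cos(π*x/2) dx = 16/π.
Sum: 0 − 4/π + -24/π + 96/π^3 + 16/π = -12/π + 96/π^3.
So LHS = -12/π + 96/π^3.
∫_0^2 v(x) φ(x) dx = ∫_0^2 (3*x^2*sin(π*x/2) - 4*x*sin(π*x/2) + sin(π*x/2)) dx. Term by term:
  ∫_0^2 -4*x*sin(π*x/2) dx = -16/π;  ∫_0^2 3*x^2*sin(π*x/2) dx = -96/π^3 + 24/π;  ∫_0^2 sin(π*x/2) dx = 4/π.
Sum: -16/π + -96/π^3 + 24/π + 4/π = -96/π^3 + 12/π.
So RHS = -∫_0^2 v(x) φ(x) dx = -12/π + 96/π^3.
LHS = RHS, so the identity holds for this test φ.
Moreover u is smooth here and v(x) = u'(x) = 3*x**2 - 4*x + 1 pointwise, so the identity holds for every test function. Hence v is the weak derivative of u.


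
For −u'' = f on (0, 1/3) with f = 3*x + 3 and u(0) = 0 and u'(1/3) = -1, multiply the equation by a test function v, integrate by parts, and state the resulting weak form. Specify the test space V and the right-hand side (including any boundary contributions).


V = {v ∈ H^1(0, 1/3) : v(0) = 0} (test functions vanish at x = 0 where u is specified); weak form: ∫_0^1/3 u'v' dx = ∫_0^1/3 (3*x + 3) v dx − v(1/3) for all v ∈ V.

Multiply both sides by a test function v and integrate from 0 to 1/3:
  ∫_0^1/3 −u''(x) v(x) dx = ∫_0^1/3 f(x) v(x) dx.
Integrate the LHS by parts once:
  ∫_0^1/3 −u'' v dx = −[u'(x) v(x)]_0^1/3 + ∫_0^1/3 u'(x) v'(x) dx.
Thus ∫_0^1/3 u'(x) v'(x) dx = ∫_0^1/3 f(x) v(x) dx + [u'(x) v(x)]_0^1/3.
Choose V so that boundary terms are either known or forced to vanish.
Mixed BC: u(0) = 0 (Dirichlet) and u'(1/3) = -1 (Neumann). Define V = {v ∈ H^1(0, 1/3) : v(0) = 0}. Then [u' v]_0^1/3 = u'(1/3)·v(1/3) − u'(0)·0 = − v(1/3).
Weak formulation: find u (satisfying any essential BC) such that ∫_0^1/3 u'(x) v'(x) dx = ∫_0^1/3 f v dx − v(1/3) for all v ∈ V (Dirichlet at 0 absorbed into V; Neumann datum at x = 1/3 contributes the boundary term).
Substituting f(x) = 3*x + 3, the right-hand side is ∫_0^1/3 (3*x + 3) v dx − v(1/3).


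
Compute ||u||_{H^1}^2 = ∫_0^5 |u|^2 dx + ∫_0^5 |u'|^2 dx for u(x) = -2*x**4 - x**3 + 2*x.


||u||_{H^1}^2 = 238239895/126

The H^1 norm (squared) on an interval (0, L) is
  ||u||_{H^1}^2 = ∫_0^L u(x)^2 dx + ∫_0^L u'(x)^2 dx.
Compute u'(x) = -8*x**3 - 3*x**2 + 2.
Then u(x)^2 = 4*x**8 + 4*x**7 + x**6 - 8*x**5 - 4*x**4 + 4*x**2 and u'(x)^2 = 64*x**6 + 48*x**5 + 9*x**4 - 32*x**3 - 12*x**2 + 4.
Integrate each monomial from 0 to 5 using ∫_0^5 c·x^n dx = c·5^(n+1)/(n+1):
  ∫_0^5 u(x)^2 dx = ∫_0^5 (4*x^8 + 4*x^7 + x^6 - 8*x^5 - 4*x^4 + 4*x^2) dx. Term by term:
    ∫_0^5 4*x^8 dx = 7812500/9;  ∫_0^5 4*x^7 dx = 390625/2;  ∫_0^5 x^6 dx = 78125/7;
    ∫_0^5 -8*x^5 dx = -62500/3;  ∫_0^5 -4*x^4 dx = -2500;  ∫_0^5 4*x^2 dx = 500/3.
  Sum: 7812500/9 + 390625/2 + 78125/7 − 62500/3 − 2500 + 500/3 = 132471625/126.
  ∫_0^5 u'(x)^2 dx = ∫_0^5 (64*x^6 + 48*x^5 + 9*x^4 - 32*x^3 - 12*x^2 + 4) dx. Term by term:
    ∫_0^5 64*x^6 dx = 5000000/7;  ∫_0^5 48*x^5 dx = 125000;  ∫_0^5 9*x^4 dx = 5625;
    ∫_0^5 -32*x^3 dx = -5000;  ∫_0^5 -12*x^2 dx = -500;  ∫_0^5 4 dx = 20.
  Sum: 5000000/7 + 125000 + 5625 − 5000 − 500 + 20 = 5876015/7.
Adding: ||u||_{H^1}^2 = 132471625/126 + 5876015/7 = 238239895/126.


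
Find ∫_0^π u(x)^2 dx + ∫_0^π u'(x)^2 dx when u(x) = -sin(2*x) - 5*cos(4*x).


||u||_{H^1(0,π)}^2 = 215*π

u'(x) = 20*sin(4*x) - 2*cos(2*x).
Expand u² and (u')² and integrate term by term on (0, π), using: for integers n ≥ 1, ∫_0^π sin²(nx) dx = ∫_0^π cos²(nx) dx = π/2; for n ≠ n', ∫_0^π sin(nx)sin(n'x) dx = ∫_0^π cos(nx)cos(n'x) dx = 0; and by product-to-sum, ∫_0^π sin(nx)cos(n'x) dx = ½∫_0^π [sin((n+n')x) + sin((n−n')x)] dx, which is 0 when n+n' is even and 2n/(n²−n'²) when n+n' is odd (it need not vanish on (0, π)).
  u² squared terms: (-1)²·∫sin(2x)² dx = 1·π/2 = π/2;  (-5)²·∫cos(4x)² dx = 25·π/2 = 25*π/2.
  u² cross terms: 2·(-1)·(-5)·∫sin(2x)·cos(4x) dx = 10·(0) = 0.
  So ∫_0^π u² dx = π/2 + 25*π/2 + 0 = 13*π.
  (u')² squared terms: (-2)²·∫cos(2x)² dx = 4·π/2 = 2*π;  (20)²·∫sin(4x)² dx = 400·π/2 = 200*π.
  (u')² cross terms: 2·(-2)·(20)·∫cos(2x)·sin(4x) dx = -80·(0) = 0.
  So ∫_0^π (u')² dx = 2*π + 200*π + 0 = 202*π.
||u||_{H^1}^2 = (13*π) + (202*π) = 215*π.


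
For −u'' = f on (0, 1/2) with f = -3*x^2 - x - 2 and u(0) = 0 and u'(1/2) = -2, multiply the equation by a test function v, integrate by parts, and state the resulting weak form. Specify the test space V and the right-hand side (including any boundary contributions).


V = {v ∈ H^1(0, 1/2) : v(0) = 0} (test functions vanish at x = 0 where u is specified); weak form: ∫_0^1/2 u'v' dx = ∫_0^1/2 (-3*x^2 - x - 2) v dx − 2·v(1/2) for all v ∈ V.

Multiply both sides by a test function v and integrate from 0 to 1/2:
  ∫_0^1/2 −u''(x) v(x) dx = ∫_0^1/2 f(x) v(x) dx.
Integrate the LHS by parts once:
  ∫_0^1/2 −u'' v dx = −[u'(x) v(x)]_0^1/2 + ∫_0^1/2 u'(x) v'(x) dx.
Thus ∫_0^1/2 u'(x) v'(x) dx = ∫_0^1/2 f(x) v(x) dx + [u'(x) v(x)]_0^1/2.
Choose V so that boundary terms are either known or forced to vanish.
Mixed BC: u(0) = 0 (Dirichlet) and u'(1/2) = -2 (Neumann). Define V = {v ∈ H^1(0, 1/2) : v(0) = 0}. Then [u' v]_0^1/2 = u'(1/2)·v(1/2) − u'(0)·0 = − 2·v(1/2).
Weak formulation: find u (satisfying any essential BC) such that ∫_0^1/2 u'(x) v'(x) dx = ∫_0^1/2 f v dx − 2·v(1/2) for all v ∈ V (Dirichlet at 0 absorbed into V; Neumann datum at x = 1/2 contributes the boundary term).
Substituting f(x) = -3*x^2 - x - 2, the right-hand side is ∫_0^1/2 (-3*x^2 - x - 2) v dx − 2·v(1/2).


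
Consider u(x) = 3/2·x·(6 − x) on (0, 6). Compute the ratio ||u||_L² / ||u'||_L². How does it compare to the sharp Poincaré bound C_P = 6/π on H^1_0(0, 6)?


||u||_L² / ||u'||_L² = 3*sqrt(10)/5 < C_P = 6/π.

u(x) = 3/2·x·(6 − x), so u'(x) = 9 - 3*x.
u(x) = 3/2·x·(6 − x) vanishes at x = 0 and x = 6, so u ∈ H^1_0(0, 6). Differentiate via the product rule and integrate the resulting polynomials term by term.
  ∫_0^6 u² dx = ∫_0^6 (9*x^4/4 - 27*x^3 + 81*x^2) dx. Term by term:
    ∫_0^6 9*x^4/4 dx = 17496/5;  ∫_0^6 -27*x^3 dx = -8748;  ∫_0^6 81*x^2 dx = 5832.
  Sum: 17496/5 − 8748 + 5832 = 2916/5.
  ∫_0^6 (u')² dx = ∫_0^6 (9*x^2 - 54*x + 81) dx. Term by term:
    ∫_0^6 9*x^2 dx = 648;  ∫_0^6 -54*x dx = -972;  ∫_0^6 81 dx = 486.
  Sum: 648 − 972 + 486 = 162.
∫_0^6 u² dx = 2916/5, so ||u||_L² = 54*sqrt(5)/5.
∫_0^6 (u')² dx = 162, so ||u'||_L² = 9*sqrt(2).
Ratio ||u||_L² / ||u'||_L² = 3*sqrt(10)/5.
Sharp Poincaré constant on H^1_0(0, 6) is C_P = L/π = 6/π, achieved by sin(π/6·x).
A polynomial bump cannot attain the sharp Poincaré constant (only the first sine eigenfunction does), so the ratio is strictly less than C_P, consistent with ||u||_L² ≤ C_P ||u'||_L².


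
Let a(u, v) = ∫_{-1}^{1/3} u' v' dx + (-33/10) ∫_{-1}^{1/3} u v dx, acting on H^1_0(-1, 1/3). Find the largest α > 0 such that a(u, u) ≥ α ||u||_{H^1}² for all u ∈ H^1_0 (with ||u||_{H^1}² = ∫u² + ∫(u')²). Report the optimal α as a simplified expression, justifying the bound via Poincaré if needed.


α = 3*(-88 + 15*π^2)/(5*(16 + 9*π^2))

Coercivity of a(·,·) on H^1_0(-1, 1/3) means a(u, u) ≥ α ||u||_{H^1}² for every u ∈ H^1_0.
The interval has length L = 4/3, and Poincaré/coercivity depend only on L. Here a(u, u) = ∫(u')² + (-33/10)·∫u².
Here c = -33/10 < 0 with |c| < (π/L)² = 9*π^2/16, so coercivity still holds. The condition a(u,u) ≥ α||u||_{H^1}² reads (1−α)∫(u')² ≥ (α−c)∫u². Any admissible α is ≤ 1 (rapidly oscillating u have ∫u²/∫(u')² → 0), and α = 1 would force 0 ≥ (1−c)∫u², impossible since c < 1; so 1−α > 0. By the sharp Poincaré inequality on H^1_0 of an interval of length L, ∫(u')² ≥ (π/L)²∫u² with equality for the first sine mode sin(π(x−x₀)/L) (x₀ the left endpoint), so the inequality holds for all u iff (1−α)(π/L)² ≥ α − c, i.e. α ≤ ((π/L)² + c)/((π/L)² + 1) = (1 + c(L/π)²)/(1 + (L/π)²). (Direct route, valid since c ≤ 0: Poincaré gives c∫u² ≥ c(L/π)²∫(u')², so a(u,u) ≥ (1 + c(L/π)²)∫(u')², while ||u||_{H^1}² ≤ (1 + (L/π)²)∫(u')²; dividing yields the same α.) With (π/L)² = 9*π^2/16 and c = -33/10, the largest admissible constant is α = ((π/L)² + c)/((π/L)² + 1).
Simplifying, α = 3*(-88 + 15*π^2)/(5*(16 + 9*π^2)).


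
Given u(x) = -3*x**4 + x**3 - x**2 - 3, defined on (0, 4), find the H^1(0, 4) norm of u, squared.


||u||_{H^1}^2 = 18569708/35

The H^1 norm (squared) on an interval (0, L) is
  ||u||_{H^1}^2 = ∫_0^L u(x)^2 dx + ∫_0^L u'(x)^2 dx.
Compute u'(x) = -12*x**3 + 3*x**2 - 2*x.
Then u(x)^2 = 9*x**8 - 6*x**7 + 7*x**6 - 2*x**5 + 19*x**4 - 6*x**3 + 6*x**2 + 9 and u'(x)^2 = 144*x**6 - 72*x**5 + 57*x**4 - 12*x**3 + 4*x**2.
Integrate each monomial from 0 to 4 using ∫_0^4 c·x^n dx = c·4^(n+1)/(n+1):
  ∫_0^4 u(x)^2 dx = ∫_0^4 (9*x^8 - 6*x^7 + 7*x^6 - 2*x^5 + 19*x^4 - 6*x^3 + 6*x^2 + 9) dx. Term by term:
    ∫_0^4 9*x^8 dx = 262144;  ∫_0^4 -6*x^7 dx = -49152;  ∫_0^4 7*x^6 dx = 16384;
    ∫_0^4 -2*x^5 dx = -4096/3;  ∫_0^4 19*x^4 dx = 19456/5;  ∫_0^4 -6*x^3 dx = -384;
    ∫_0^4 6*x^2 dx = 128;  ∫_0^4 9 dx = 36.
  Sum: 262144 − 49152 + 16384 − 4096/3 + 19456/5 − 384 + 128 + 36 = 3475228/15.
  ∫_0^4 u'(x)^2 dx = ∫_0^4 (144*x^6 - 72*x^5 + 57*x^4 - 12*x^3 + 4*x^2) dx. Term by term:
    ∫_0^4 144*x^6 dx = 2359296/7;  ∫_0^4 -72*x^5 dx = -49152;  ∫_0^4 57*x^4 dx = 58368/5;
    ∫_0^4 -12*x^3 dx = -768;  ∫_0^4 4*x^2 dx = 256/3.
  Sum: 2359296/7 − 49152 + 58368/5 − 768 + 256/3 = 31382528/105.
Adding: ||u||_{H^1}^2 = 3475228/15 + 31382528/105 = 18569708/35.


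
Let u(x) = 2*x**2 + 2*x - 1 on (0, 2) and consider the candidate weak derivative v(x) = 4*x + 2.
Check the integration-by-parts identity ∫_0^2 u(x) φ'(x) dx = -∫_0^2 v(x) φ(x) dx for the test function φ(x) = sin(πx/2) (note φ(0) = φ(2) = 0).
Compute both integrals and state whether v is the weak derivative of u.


LHS = -24/π, RHS = -24/π. Yes, v = u' weakly.

u(x) = 2*x**2 + 2*x - 1, classical derivative u'(x) = 4*x + 2.
φ(x) = sin(πx/2), so φ'(x) = π*cos(π*x/2)/2.
Note φ(0) = φ(2) = 0, so the boundary term u·φ vanishes.
LHS = ∫_0^2 u(x) φ'(x) dx = ∫_0^2 (π*x^2*cos(π*x/2) + π*x*cos(π*x/2) - π*cos(π*x/2)/2) dx. Term by term:
  ∫_0^2 -π*cos(π*x/2)/2 dx = 0;  ∫_0^2 π*x*cos(π*x/2) dx = -8/π;  ∫_0^2 π*x^2*cos(π*x/2) dx = -16/π.
Sum: 0 − 8/π − 16/π = -24/π.
So LHS = -24/π.
∫_0^2 v(x) φ(x) dx = ∫_0^2 (4*x*sin(π*x/2) + 2*sin(π*x/2)) dx. Term by term:
  ∫_0^2 2*sin(π*x/2) dx = 8/π;  ∫_0^2 4*x*sin(π*x/2) dx = 16/π.
Sum: 8/π + 16/π = 24/π.
So RHS = -∫_0^2 v(x) φ(x) dx = -24/π.
LHS = RHS, so the identity holds for this test φ.
Moreover u is smooth here and v(x) = u'(x) = 4*x + 2 pointwise, so the identity holds for every test function. Hence v is the weak derivative of u.


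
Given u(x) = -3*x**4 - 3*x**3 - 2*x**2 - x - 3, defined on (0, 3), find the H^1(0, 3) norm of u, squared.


||u||_{H^1}^2 = 3564273/28

The H^1 norm (squared) on an interval (0, L) is
  ||u||_{H^1}^2 = ∫_0^L u(x)^2 dx + ∫_0^L u'(x)^2 dx.
Compute u'(x) = -12*x**3 - 9*x**2 - 4*x - 1.
Then u(x)^2 = 9*x**8 + 18*x**7 + 21*x**6 + 18*x**5 + 28*x**4 + 22*x**3 + 13*x**2 + 6*x + 9 and u'(x)^2 = 144*x**6 + 216*x**5 + 177*x**4 + 96*x**3 + 34*x**2 + 8*x + 1.
Integrate each monomial from 0 to 3 using ∫_0^3 c·x^n dx = c·3^(n+1)/(n+1):
  ∫_0^3 u(x)^2 dx = ∫_0^3 (9*x^8 + 18*x^7 + 21*x^6 + 18*x^5 + 28*x^4 + 22*x^3 + 13*x^2 + 6*x + 9) dx. Term by term:
    ∫_0^3 9*x^8 dx = 19683;  ∫_0^3 18*x^7 dx = 59049/4;  ∫_0^3 21*x^6 dx = 6561;
    ∫_0^3 18*x^5 dx = 2187;  ∫_0^3 28*x^4 dx = 6804/5;  ∫_0^3 22*x^3 dx = 891/2;
    ∫_0^3 13*x^2 dx = 117;  ∫_0^3 6*x dx = 27;  ∫_0^3 9 dx = 27.
  Sum: 19683 + 59049/4 + 6561 + 2187 + 6804/5 + 891/2 + 117 + 27 + 27 = 903411/20.
  ∫_0^3 u'(x)^2 dx = ∫_0^3 (144*x^6 + 216*x^5 + 177*x^4 + 96*x^3 + 34*x^2 + 8*x + 1) dx. Term by term:
    ∫_0^3 144*x^6 dx = 314928/7;  ∫_0^3 216*x^5 dx = 26244;  ∫_0^3 177*x^4 dx = 43011/5;
    ∫_0^3 96*x^3 dx = 1944;  ∫_0^3 34*x^2 dx = 306;  ∫_0^3 8*x dx = 36;
    ∫_0^3 1 dx = 3.
  Sum: 314928/7 + 26244 + 43011/5 + 1944 + 306 + 36 + 3 = 2874372/35.
Adding: ||u||_{H^1}^2 = 903411/20 + 2874372/35 = 3564273/28.


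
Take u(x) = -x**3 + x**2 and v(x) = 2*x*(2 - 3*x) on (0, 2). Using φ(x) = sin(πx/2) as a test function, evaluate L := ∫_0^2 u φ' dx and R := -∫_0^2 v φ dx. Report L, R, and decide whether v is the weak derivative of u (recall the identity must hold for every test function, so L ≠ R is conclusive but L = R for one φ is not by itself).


LHS = -96/π^3 + 16/π, RHS = -192/π^3 + 32/π. No, v is not the weak derivative of u.

u(x) = -x**3 + x**2, classical derivative u'(x) = -3*x**2 + 2*x.
φ(x) = sin(πx/2), so φ'(x) = π*cos(π*x/2)/2.
Note φ(0) = φ(2) = 0, so the boundary term u·φ vanishes.
LHS = ∫_0^2 u(x) φ'(x) dx = ∫_0^2 (-π*x^3*cos(π*x/2)/2 + π*x^2*cos(π*x/2)/2) dx. Term by term:
  ∫_0^2 π*x^2*cos(π*x/2)/2 dx = -8/π;  ∫_0^2 -π*x^3*cos(π*x/2)/2 dx = -96/π^3 + 24/π.
Sum: -8/π + -96/π^3 + 24/π = -96/π^3 + 16/π.
So LHS = -96/π^3 + 16/π.
∫_0^2 v(x) φ(x) dx = ∫_0^2 (-6*x^2*sin(π*x/2) + 4*x*sin(π*x/2)) dx. Term by term:
  ∫_0^2 -6*x^2*sin(π*x/2) dx = -48/π + 192/π^3;  ∫_0^2 4*x*sin(π*x/2) dx = 16/π.
Sum: -48/π + 192/π^3 + 16/π = -32/π + 192/π^3.
So RHS = -∫_0^2 v(x) φ(x) dx = -192/π^3 + 32/π.
LHS − RHS = -16/π + 96/π^3 ≠ 0, so the identity fails.
(For a valid weak derivative the identity must hold for EVERY test function, in particular this one. The failure shows v is NOT the weak derivative of u.)
Correct weak derivative would be u'(x) = -3*x**2 + 2*x.


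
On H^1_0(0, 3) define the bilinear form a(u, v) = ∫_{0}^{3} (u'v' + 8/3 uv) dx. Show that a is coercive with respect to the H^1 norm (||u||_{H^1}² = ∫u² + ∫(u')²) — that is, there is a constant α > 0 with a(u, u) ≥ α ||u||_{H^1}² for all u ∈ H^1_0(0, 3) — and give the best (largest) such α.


α = 1

Coercivity of a(·,·) on H^1_0(0, 3) means a(u, u) ≥ α ||u||_{H^1}² for every u ∈ H^1_0.
The interval has length L = 3, and Poincaré/coercivity depend only on L. Here a(u, u) = ∫(u')² + (8/3)·∫u².
Here c = 8/3 ≥ 1, so a(u,u) = ∫(u')² + c∫u² ≥ ∫(u')² + ∫u² = ||u||_{H^1}², i.e. α = 1 works. No larger α is possible: a(u,u) ≥ α||u||_{H^1}² means (1−α)∫(u')² ≥ (α−c)∫u², and for the modes u_n = sin(nπ(x−x₀)/L) (x₀ the left endpoint) one has ∫u_n²/∫(u_n')² = (L/(nπ))² → 0, so a(u_n,u_n)/||u_n||_{H^1}² → 1. Hence the optimal constant is α = 1.
Therefore α = 1.


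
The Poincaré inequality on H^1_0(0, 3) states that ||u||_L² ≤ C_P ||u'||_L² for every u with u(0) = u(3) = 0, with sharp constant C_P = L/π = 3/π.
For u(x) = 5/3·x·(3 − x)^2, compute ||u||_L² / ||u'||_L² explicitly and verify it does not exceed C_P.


||u||_L² / ||u'||_L² = 3*sqrt(14)/14 < C_P = 3/π.

u(x) = 5/3·x·(3 − x)^2, so u'(x) = 5*(x - 3)*(x - 1).
u(x) = 5/3·x·(3 − x)^2 vanishes at x = 0 and x = 3, so u ∈ H^1_0(0, 3). Differentiate via the product rule and integrate the resulting polynomials term by term.
  ∫_0^3 u² dx = ∫_0^3 (25*x^6/9 - 100*x^5/3 + 150*x^4 - 300*x^3 + 225*x^2) dx. Term by term:
    ∫_0^3 25*x^6/9 dx = 6075/7;  ∫_0^3 -100*x^5/3 dx = -4050;  ∫_0^3 150*x^4 dx = 7290;
    ∫_0^3 -300*x^3 dx = -6075;  ∫_0^3 225*x^2 dx = 2025.
  Sum: 6075/7 − 4050 + 7290 − 6075 + 2025 = 405/7.
  ∫_0^3 (u')² dx = ∫_0^3 (25*x^4 - 200*x^3 + 550*x^2 - 600*x + 225) dx. Term by term:
    ∫_0^3 25*x^4 dx = 1215;  ∫_0^3 -200*x^3 dx = -4050;  ∫_0^3 550*x^2 dx = 4950;
    ∫_0^3 -600*x dx = -2700;  ∫_0^3 225 dx = 675.
  Sum: 1215 − 4050 + 4950 − 2700 + 675 = 90.
∫_0^3 u² dx = 405/7, so ||u||_L² = 9*sqrt(35)/7.
∫_0^3 (u')² dx = 90, so ||u'||_L² = 3*sqrt(10).
Ratio ||u||_L² / ||u'||_L² = 3*sqrt(14)/14.
Sharp Poincaré constant on H^1_0(0, 3) is C_P = L/π = 3/π, achieved by sin(π/3·x).
A polynomial bump cannot attain the sharp Poincaré constant (only the first sine eigenfunction does), so the ratio is strictly less than C_P, consistent with ||u||_L² ≤ C_P ||u'||_L².
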